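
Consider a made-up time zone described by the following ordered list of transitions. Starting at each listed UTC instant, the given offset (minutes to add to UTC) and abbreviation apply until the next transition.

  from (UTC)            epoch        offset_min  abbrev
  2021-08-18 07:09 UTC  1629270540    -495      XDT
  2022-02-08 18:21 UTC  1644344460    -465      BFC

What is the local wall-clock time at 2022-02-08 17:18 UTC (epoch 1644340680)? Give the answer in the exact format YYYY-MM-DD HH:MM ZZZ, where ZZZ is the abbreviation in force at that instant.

2022-02-08 09:03 XDT

Query: 2022-02-08 17:18 UTC
Rule 1/2 (XDT, -08:15): 2021-08-18 07:09 UTC ≤ query < 2022-02-08 18:21 UTC
17·60 + 18 - 495 = 543 min
543 = 0·1440 + 543; 543 = 9·60 + 3 → 09:03, same day
→ 2022-02-08 09:03 XDT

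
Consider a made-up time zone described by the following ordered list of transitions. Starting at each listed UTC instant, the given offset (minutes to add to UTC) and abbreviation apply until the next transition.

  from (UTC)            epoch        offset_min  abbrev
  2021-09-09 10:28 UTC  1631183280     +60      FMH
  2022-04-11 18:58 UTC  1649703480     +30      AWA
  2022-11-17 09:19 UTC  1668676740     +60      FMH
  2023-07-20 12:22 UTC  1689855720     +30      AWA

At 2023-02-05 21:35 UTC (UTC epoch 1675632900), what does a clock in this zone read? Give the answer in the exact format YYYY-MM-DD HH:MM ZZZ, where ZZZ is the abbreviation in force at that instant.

Query: 2023-02-05 21:35 UTC
Rule 3/4 (FMH, +01:00): 2022-11-17 09:19 UTC ≤ query < 2023-07-20 12:22 UTC
21·60 + 35 + 60 = 1355 min
1355 = 0·1440 + 1355; 1355 = 22·60 + 35 → 22:35, same day
→ 2023-02-05 22:35 FMH

2023-02-05 22:35 FMH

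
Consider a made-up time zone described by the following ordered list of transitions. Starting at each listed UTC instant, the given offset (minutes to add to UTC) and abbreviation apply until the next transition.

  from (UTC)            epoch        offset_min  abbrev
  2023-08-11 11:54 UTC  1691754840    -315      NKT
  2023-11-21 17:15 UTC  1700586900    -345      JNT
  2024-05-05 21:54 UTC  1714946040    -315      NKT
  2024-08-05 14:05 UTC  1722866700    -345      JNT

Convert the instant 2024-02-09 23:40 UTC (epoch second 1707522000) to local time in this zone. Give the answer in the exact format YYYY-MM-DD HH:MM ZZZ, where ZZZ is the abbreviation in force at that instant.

2024-02-09 17:55 JNT

Query: 2024-02-09 23:40 UTC
Rule 2/4 (JNT, -05:45): 2023-11-21 17:15 UTC ≤ query < 2024-05-05 21:54 UTC
23·60 + 40 - 345 = 1075 min
1075 = 0·1440 + 1075; 1075 = 17·60 + 55 → 17:55, same day
→ 2024-02-09 17:55 JNT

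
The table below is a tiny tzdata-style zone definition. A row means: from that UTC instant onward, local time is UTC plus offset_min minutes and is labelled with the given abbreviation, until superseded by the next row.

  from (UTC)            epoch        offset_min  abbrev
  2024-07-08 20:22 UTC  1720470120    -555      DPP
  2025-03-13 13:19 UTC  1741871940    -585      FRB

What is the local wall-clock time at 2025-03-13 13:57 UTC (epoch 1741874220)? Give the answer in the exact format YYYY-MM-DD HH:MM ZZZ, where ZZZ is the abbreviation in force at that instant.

2025-03-13 04:12 FRB

Query: 2025-03-13 13:57 UTC
Rule 2/2 (FRB, -09:45): 2025-03-13 13:19 UTC ≤ query < +∞
13·60 + 57 - 585 = 252 min
252 = 0·1440 + 252; 252 = 4·60 + 12 → 04:12, same day
→ 2025-03-13 04:12 FRB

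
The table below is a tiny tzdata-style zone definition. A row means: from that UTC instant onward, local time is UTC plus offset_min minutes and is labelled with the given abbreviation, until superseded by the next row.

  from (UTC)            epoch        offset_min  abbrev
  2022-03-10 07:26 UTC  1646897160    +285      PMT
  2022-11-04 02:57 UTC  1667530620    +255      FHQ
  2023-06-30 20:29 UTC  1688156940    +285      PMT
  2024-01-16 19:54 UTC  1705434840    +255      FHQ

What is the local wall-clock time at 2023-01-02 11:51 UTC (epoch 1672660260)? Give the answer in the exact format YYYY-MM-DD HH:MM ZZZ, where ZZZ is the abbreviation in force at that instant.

2023-01-02 16:06 FHQ

Query: 2023-01-02 11:51 UTC
Rule 2/4 (FHQ, +04:15): 2022-11-04 02:57 UTC ≤ query < 2023-06-30 20:29 UTC
11·60 + 51 + 255 = 966 min
966 = 0·1440 + 966; 966 = 16·60 + 6 → 16:06, same day
→ 2023-01-02 16:06 FHQ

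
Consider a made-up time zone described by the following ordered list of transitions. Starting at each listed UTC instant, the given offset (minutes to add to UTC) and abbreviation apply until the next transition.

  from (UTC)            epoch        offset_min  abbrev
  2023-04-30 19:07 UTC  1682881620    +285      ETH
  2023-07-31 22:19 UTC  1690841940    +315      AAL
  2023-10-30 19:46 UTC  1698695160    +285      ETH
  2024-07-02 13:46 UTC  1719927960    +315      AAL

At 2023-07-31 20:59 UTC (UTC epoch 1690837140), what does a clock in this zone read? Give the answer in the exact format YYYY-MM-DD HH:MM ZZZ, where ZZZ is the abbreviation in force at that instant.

Query: 2023-07-31 20:59 UTC
Rule 1/4 (ETH, +04:45): 2023-04-30 19:07 UTC ≤ query < 2023-07-31 22:19 UTC
20·60 + 59 + 285 = 1544 min
1544 = 1·1440 + 104; 104 = 1·60 + 44 → 01:44, 2023-07-31 + 1 day = 2023-08-01
→ 2023-08-01 01:44 ETH

2023-08-01 01:44 ETH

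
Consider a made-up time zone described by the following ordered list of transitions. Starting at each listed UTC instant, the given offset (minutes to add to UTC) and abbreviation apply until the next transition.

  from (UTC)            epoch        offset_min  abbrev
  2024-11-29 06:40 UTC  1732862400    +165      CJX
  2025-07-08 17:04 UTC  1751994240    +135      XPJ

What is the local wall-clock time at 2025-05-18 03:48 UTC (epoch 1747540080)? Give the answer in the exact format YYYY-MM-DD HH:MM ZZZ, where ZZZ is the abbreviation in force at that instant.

Query: 2025-05-18 03:48 UTC
Rule 1/2 (CJX, +02:45): 2024-11-29 06:40 UTC ≤ query < 2025-07-08 17:04 UTC
3·60 + 48 + 165 = 393 min
393 = 0·1440 + 393; 393 = 6·60 + 33 → 06:33, same day
→ 2025-05-18 06:33 CJX

2025-05-18 06:33 CJX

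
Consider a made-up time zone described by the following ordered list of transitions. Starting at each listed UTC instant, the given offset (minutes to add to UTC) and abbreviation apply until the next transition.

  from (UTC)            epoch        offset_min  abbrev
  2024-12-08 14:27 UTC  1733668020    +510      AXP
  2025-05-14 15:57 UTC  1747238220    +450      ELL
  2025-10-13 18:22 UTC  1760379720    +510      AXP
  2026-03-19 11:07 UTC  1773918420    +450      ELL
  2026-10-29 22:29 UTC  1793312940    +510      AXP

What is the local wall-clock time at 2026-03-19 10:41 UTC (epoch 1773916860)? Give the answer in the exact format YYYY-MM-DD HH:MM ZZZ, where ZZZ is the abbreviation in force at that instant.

Query: 2026-03-19 10:41 UTC
Rule 3/5 (AXP, +08:30): 2025-10-13 18:22 UTC ≤ query < 2026-03-19 11:07 UTC
10·60 + 41 + 510 = 1151 min
1151 = 0·1440 + 1151; 1151 = 19·60 + 11 → 19:11, same day
→ 2026-03-19 19:11 AXP

2026-03-19 19:11 AXP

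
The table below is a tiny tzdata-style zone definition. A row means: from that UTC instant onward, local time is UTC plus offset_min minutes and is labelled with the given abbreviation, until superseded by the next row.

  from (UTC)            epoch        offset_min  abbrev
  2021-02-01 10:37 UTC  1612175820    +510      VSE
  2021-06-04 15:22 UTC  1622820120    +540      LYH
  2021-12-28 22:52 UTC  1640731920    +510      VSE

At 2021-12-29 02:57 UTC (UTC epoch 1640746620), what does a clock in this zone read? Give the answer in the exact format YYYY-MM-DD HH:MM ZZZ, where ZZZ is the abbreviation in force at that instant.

2021-12-29 11:27 VSE

Query: 2021-12-29 02:57 UTC
Rule 3/3 (VSE, +08:30): 2021-12-28 22:52 UTC ≤ query < +∞
2·60 + 57 + 510 = 687 min
687 = 0·1440 + 687; 687 = 11·60 + 27 → 11:27, same day
→ 2021-12-29 11:27 VSE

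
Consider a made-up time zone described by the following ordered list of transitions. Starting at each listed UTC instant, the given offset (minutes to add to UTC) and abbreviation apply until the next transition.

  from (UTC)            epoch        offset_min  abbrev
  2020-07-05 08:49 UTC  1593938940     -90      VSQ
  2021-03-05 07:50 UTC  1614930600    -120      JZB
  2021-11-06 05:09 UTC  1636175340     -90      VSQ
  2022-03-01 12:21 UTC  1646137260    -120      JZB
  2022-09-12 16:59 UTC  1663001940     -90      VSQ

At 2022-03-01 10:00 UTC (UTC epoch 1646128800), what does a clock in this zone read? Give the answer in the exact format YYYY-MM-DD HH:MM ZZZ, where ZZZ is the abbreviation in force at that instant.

2022-03-01 08:30 VSQ

Query: 2022-03-01 10:00 UTC
Rule 3/5 (VSQ, -01:30): 2021-11-06 05:09 UTC ≤ query < 2022-03-01 12:21 UTC
10·60 + 0 - 90 = 510 min
510 = 0·1440 + 510; 510 = 8·60 + 30 → 08:30, same day
→ 2022-03-01 08:30 VSQ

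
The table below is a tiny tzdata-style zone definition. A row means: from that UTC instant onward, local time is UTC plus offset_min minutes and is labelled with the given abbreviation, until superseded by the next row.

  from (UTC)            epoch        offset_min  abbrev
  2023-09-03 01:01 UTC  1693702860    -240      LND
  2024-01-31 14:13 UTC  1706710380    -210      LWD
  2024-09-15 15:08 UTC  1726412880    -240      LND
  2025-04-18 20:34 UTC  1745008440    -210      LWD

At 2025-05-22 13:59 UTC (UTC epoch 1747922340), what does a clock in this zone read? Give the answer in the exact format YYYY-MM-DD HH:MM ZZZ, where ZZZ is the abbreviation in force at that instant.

2025-05-22 10:29 LWD

Query: 2025-05-22 13:59 UTC
Rule 4/4 (LWD, -03:30): 2025-04-18 20:34 UTC ≤ query < +∞
13·60 + 59 - 210 = 629 min
629 = 0·1440 + 629; 629 = 10·60 + 29 → 10:29, same day
→ 2025-05-22 10:29 LWD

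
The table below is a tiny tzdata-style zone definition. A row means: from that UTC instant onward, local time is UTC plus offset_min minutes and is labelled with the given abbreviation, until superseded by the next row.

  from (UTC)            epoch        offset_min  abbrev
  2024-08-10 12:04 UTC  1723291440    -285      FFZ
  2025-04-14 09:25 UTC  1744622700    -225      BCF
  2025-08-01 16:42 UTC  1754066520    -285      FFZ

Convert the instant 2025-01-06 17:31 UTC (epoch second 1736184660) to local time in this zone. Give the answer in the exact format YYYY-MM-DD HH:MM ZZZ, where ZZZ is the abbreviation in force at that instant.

Query: 2025-01-06 17:31 UTC
Rule 1/3 (FFZ, -04:45): 2024-08-10 12:04 UTC ≤ query < 2025-04-14 09:25 UTC
17·60 + 31 - 285 = 766 min
766 = 0·1440 + 766; 766 = 12·60 + 46 → 12:46, same day
→ 2025-01-06 12:46 FFZ

2025-01-06 12:46 FFZ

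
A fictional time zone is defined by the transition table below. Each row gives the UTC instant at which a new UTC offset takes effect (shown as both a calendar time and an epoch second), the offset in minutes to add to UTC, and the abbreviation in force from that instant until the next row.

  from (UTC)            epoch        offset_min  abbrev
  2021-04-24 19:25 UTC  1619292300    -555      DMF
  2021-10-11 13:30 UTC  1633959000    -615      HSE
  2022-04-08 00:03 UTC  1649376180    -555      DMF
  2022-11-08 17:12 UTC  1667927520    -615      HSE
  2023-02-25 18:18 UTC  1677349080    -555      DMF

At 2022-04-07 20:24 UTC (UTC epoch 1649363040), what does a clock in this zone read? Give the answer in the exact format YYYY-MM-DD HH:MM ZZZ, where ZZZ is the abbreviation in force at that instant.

Query: 2022-04-07 20:24 UTC
Rule 2/5 (HSE, -10:15): 2021-10-11 13:30 UTC ≤ query < 2022-04-08 00:03 UTC
20·60 + 24 - 615 = 609 min
609 = 0·1440 + 609; 609 = 10·60 + 9 → 10:09, same day
→ 2022-04-07 10:09 HSE

2022-04-07 10:09 HSE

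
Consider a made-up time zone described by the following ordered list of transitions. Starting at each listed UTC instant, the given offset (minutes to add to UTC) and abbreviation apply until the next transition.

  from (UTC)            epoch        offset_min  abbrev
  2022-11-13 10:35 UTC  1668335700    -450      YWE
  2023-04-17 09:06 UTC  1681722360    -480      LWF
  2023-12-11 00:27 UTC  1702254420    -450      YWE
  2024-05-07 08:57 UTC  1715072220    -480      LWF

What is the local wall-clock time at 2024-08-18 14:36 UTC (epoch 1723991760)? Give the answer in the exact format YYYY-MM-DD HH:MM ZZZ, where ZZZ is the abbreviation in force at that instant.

2024-08-18 06:36 LWF

Query: 2024-08-18 14:36 UTC
Rule 4/4 (LWF, -08:00): 2024-05-07 08:57 UTC ≤ query < +∞
14·60 + 36 - 480 = 396 min
396 = 0·1440 + 396; 396 = 6·60 + 36 → 06:36, same day
→ 2024-08-18 06:36 LWF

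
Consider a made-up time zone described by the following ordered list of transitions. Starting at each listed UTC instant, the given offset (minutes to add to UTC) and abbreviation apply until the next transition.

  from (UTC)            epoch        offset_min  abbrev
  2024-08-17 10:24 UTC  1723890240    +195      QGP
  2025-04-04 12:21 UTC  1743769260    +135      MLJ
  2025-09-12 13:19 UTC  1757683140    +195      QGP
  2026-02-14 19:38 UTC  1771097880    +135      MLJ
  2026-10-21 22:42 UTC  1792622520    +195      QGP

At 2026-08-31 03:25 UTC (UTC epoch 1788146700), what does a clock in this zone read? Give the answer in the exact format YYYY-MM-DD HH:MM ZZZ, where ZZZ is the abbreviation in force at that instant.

2026-08-31 05:40 MLJ

Query: 2026-08-31 03:25 UTC
Rule 4/5 (MLJ, +02:15): 2026-02-14 19:38 UTC ≤ query < 2026-10-21 22:42 UTC
3·60 + 25 + 135 = 340 min
340 = 0·1440 + 340; 340 = 5·60 + 40 → 05:40, same day
→ 2026-08-31 05:40 MLJ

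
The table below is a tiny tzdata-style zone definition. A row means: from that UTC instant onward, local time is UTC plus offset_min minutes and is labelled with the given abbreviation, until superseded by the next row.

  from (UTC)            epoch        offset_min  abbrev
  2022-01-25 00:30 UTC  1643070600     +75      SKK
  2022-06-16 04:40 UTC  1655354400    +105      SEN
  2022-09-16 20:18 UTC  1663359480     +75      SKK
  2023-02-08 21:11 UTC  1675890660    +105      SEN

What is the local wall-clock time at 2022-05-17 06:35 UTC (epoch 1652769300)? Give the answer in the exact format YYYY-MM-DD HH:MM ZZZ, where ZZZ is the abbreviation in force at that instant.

Query: 2022-05-17 06:35 UTC
Rule 1/4 (SKK, +01:15): 2022-01-25 00:30 UTC ≤ query < 2022-06-16 04:40 UTC
6·60 + 35 + 75 = 470 min
470 = 0·1440 + 470; 470 = 7·60 + 50 → 07:50, same day
→ 2022-05-17 07:50 SKK

2022-05-17 07:50 SKK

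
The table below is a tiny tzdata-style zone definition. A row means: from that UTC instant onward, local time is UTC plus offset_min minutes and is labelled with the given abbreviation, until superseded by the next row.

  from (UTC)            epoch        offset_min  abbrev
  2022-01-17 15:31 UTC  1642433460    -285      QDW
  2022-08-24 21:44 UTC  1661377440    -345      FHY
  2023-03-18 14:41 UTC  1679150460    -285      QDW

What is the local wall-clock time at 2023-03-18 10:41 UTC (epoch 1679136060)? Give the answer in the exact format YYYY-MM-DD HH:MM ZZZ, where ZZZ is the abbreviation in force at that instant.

Query: 2023-03-18 10:41 UTC
Rule 2/3 (FHY, -05:45): 2022-08-24 21:44 UTC ≤ query < 2023-03-18 14:41 UTC
10·60 + 41 - 345 = 296 min
296 = 0·1440 + 296; 296 = 4·60 + 56 → 04:56, same day
→ 2023-03-18 04:56 FHY

2023-03-18 04:56 FHY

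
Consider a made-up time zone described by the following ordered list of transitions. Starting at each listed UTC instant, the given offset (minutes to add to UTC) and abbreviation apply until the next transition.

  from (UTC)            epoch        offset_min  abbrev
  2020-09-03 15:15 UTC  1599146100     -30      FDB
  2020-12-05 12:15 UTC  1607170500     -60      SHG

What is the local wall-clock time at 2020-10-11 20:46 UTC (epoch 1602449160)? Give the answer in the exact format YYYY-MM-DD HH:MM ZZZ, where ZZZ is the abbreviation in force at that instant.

2020-10-11 20:16 FDB

Query: 2020-10-11 20:46 UTC
Rule 1/2 (FDB, -00:30): 2020-09-03 15:15 UTC ≤ query < 2020-12-05 12:15 UTC
20·60 + 46 - 30 = 1216 min
1216 = 0·1440 + 1216; 1216 = 20·60 + 16 → 20:16, same day
→ 2020-10-11 20:16 FDB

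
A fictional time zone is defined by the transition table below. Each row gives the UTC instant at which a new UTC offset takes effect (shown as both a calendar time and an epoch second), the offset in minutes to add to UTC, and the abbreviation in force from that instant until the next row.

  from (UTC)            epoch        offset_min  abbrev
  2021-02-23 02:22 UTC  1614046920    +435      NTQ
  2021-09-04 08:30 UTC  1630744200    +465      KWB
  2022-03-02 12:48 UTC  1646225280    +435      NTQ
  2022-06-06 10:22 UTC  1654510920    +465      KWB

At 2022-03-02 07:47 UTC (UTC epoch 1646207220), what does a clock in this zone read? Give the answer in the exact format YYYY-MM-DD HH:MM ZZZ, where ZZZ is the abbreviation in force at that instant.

2022-03-02 15:32 KWB

Query: 2022-03-02 07:47 UTC
Rule 2/4 (KWB, +07:45): 2021-09-04 08:30 UTC ≤ query < 2022-03-02 12:48 UTC
7·60 + 47 + 465 = 932 min
932 = 0·1440 + 932; 932 = 15·60 + 32 → 15:32, same day
→ 2022-03-02 15:32 KWB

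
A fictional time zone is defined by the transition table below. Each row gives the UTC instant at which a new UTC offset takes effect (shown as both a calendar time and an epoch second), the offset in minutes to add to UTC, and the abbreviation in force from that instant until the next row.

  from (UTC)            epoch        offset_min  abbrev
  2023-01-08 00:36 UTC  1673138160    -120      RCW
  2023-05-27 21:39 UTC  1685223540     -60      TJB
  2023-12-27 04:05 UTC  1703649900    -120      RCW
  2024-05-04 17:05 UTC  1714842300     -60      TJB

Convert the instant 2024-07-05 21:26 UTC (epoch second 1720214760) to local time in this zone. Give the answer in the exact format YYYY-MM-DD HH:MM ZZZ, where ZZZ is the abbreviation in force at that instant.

2024-07-05 20:26 TJB

Query: 2024-07-05 21:26 UTC
Rule 4/4 (TJB, -01:00): 2024-05-04 17:05 UTC ≤ query < +∞
21·60 + 26 - 60 = 1226 min
1226 = 0·1440 + 1226; 1226 = 20·60 + 26 → 20:26, same day
→ 2024-07-05 20:26 TJB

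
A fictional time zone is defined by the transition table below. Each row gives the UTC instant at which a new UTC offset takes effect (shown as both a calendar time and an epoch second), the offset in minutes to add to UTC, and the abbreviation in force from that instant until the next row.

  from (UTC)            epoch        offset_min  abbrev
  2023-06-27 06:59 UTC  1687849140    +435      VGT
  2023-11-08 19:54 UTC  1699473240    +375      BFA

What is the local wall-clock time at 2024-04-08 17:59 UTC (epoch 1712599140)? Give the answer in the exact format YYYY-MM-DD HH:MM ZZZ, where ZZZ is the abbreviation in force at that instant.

2024-04-09 00:14 BFA

Query: 2024-04-08 17:59 UTC
Rule 2/2 (BFA, +06:15): 2023-11-08 19:54 UTC ≤ query < +∞
17·60 + 59 + 375 = 1454 min
1454 = 1·1440 + 14; 14 = 0·60 + 14 → 00:14, 2024-04-08 + 1 day = 2024-04-09
→ 2024-04-09 00:14 BFA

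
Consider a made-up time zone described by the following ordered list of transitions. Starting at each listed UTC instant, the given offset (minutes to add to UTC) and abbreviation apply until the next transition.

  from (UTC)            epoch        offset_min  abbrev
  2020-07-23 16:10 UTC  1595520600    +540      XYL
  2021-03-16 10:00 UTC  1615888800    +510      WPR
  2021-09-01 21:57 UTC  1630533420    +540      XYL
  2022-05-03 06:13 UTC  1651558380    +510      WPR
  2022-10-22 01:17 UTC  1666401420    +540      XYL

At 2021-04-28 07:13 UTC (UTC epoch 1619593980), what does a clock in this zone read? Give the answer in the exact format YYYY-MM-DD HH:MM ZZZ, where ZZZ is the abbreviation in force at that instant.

Query: 2021-04-28 07:13 UTC
Rule 2/5 (WPR, +08:30): 2021-03-16 10:00 UTC ≤ query < 2021-09-01 21:57 UTC
7·60 + 13 + 510 = 943 min
943 = 0·1440 + 943; 943 = 15·60 + 43 → 15:43, same day
→ 2021-04-28 15:43 WPR

2021-04-28 15:43 WPR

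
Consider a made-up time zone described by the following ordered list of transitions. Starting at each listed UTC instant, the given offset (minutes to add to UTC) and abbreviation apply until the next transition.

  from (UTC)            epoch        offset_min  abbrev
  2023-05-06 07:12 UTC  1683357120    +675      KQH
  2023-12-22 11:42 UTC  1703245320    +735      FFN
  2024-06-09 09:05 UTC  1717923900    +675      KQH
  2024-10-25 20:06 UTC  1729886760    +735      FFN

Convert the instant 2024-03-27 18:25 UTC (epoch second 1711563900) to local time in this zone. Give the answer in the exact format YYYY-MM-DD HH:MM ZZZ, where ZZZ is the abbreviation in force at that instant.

Query: 2024-03-27 18:25 UTC
Rule 2/4 (FFN, +12:15): 2023-12-22 11:42 UTC ≤ query < 2024-06-09 09:05 UTC
18·60 + 25 + 735 = 1840 min
1840 = 1·1440 + 400; 400 = 6·60 + 40 → 06:40, 2024-03-27 + 1 day = 2024-03-28
→ 2024-03-28 06:40 FFN

2024-03-28 06:40 FFN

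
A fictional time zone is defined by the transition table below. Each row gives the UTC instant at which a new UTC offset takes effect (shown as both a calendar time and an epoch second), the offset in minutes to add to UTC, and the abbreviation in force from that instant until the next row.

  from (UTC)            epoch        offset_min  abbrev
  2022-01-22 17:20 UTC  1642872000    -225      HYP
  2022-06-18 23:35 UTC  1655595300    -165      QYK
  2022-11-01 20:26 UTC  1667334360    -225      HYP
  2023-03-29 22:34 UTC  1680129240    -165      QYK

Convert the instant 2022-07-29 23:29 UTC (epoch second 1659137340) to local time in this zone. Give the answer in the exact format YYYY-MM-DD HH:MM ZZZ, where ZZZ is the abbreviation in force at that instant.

Query: 2022-07-29 23:29 UTC
Rule 2/4 (QYK, -02:45): 2022-06-18 23:35 UTC ≤ query < 2022-11-01 20:26 UTC
23·60 + 29 - 165 = 1244 min
1244 = 0·1440 + 1244; 1244 = 20·60 + 44 → 20:44, same day
→ 2022-07-29 20:44 QYK

2022-07-29 20:44 QYK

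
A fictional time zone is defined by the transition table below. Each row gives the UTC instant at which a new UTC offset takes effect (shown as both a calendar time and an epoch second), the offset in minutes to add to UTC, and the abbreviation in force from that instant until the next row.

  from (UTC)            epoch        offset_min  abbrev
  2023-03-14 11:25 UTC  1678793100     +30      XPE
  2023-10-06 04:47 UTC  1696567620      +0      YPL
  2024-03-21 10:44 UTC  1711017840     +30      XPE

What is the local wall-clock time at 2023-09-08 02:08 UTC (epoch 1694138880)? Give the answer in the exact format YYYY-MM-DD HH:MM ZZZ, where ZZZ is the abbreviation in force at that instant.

Query: 2023-09-08 02:08 UTC
Rule 1/3 (XPE, +00:30): 2023-03-14 11:25 UTC ≤ query < 2023-10-06 04:47 UTC
2·60 + 8 + 30 = 158 min
158 = 0·1440 + 158; 158 = 2·60 + 38 → 02:38, same day
→ 2023-09-08 02:38 XPE

2023-09-08 02:38 XPE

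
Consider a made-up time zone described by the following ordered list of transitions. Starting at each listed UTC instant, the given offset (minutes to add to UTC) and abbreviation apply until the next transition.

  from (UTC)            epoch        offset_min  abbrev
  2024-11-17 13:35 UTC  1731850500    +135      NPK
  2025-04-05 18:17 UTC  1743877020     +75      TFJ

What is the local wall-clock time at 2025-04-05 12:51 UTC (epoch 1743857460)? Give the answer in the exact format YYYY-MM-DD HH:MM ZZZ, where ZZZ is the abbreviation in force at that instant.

Query: 2025-04-05 12:51 UTC
Rule 1/2 (NPK, +02:15): 2024-11-17 13:35 UTC ≤ query < 2025-04-05 18:17 UTC
12·60 + 51 + 135 = 906 min
906 = 0·1440 + 906; 906 = 15·60 + 6 → 15:06, same day
→ 2025-04-05 15:06 NPK

2025-04-05 15:06 NPK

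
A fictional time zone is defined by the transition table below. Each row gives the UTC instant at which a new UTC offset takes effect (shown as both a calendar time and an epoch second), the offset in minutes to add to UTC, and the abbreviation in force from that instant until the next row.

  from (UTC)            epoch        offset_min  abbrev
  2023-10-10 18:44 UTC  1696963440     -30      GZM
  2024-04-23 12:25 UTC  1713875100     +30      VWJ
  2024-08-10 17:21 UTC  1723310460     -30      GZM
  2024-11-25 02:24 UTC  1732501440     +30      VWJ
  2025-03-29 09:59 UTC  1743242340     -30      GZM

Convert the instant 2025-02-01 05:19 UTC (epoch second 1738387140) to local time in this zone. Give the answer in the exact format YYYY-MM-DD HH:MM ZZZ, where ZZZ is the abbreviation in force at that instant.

2025-02-01 05:49 VWJ

Query: 2025-02-01 05:19 UTC
Rule 4/5 (VWJ, +00:30): 2024-11-25 02:24 UTC ≤ query < 2025-03-29 09:59 UTC
5·60 + 19 + 30 = 349 min
349 = 0·1440 + 349; 349 = 5·60 + 49 → 05:49, same day
→ 2025-02-01 05:49 VWJ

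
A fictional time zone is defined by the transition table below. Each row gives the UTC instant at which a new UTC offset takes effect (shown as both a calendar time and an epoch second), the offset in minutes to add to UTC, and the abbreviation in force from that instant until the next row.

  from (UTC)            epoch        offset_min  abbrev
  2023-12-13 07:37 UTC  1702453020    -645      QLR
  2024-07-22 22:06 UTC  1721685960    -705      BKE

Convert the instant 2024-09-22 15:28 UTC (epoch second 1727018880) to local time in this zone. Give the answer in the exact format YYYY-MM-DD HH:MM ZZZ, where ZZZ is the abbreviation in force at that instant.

2024-09-22 03:43 BKE

Query: 2024-09-22 15:28 UTC
Rule 2/2 (BKE, -11:45): 2024-07-22 22:06 UTC ≤ query < +∞
15·60 + 28 - 705 = 223 min
223 = 0·1440 + 223; 223 = 3·60 + 43 → 03:43, same day
→ 2024-09-22 03:43 BKE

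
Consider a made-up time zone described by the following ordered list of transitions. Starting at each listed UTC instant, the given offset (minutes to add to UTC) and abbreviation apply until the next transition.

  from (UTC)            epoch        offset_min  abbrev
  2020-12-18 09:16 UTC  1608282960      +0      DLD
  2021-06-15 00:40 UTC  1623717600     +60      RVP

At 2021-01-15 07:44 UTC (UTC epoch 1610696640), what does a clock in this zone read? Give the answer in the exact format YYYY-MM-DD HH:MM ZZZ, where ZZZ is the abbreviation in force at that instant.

Query: 2021-01-15 07:44 UTC
Rule 1/2 (DLD, +00:00): 2020-12-18 09:16 UTC ≤ query < 2021-06-15 00:40 UTC
7·60 + 44 + 0 = 464 min
464 = 0·1440 + 464; 464 = 7·60 + 44 → 07:44, same day
→ 2021-01-15 07:44 DLD

2021-01-15 07:44 DLD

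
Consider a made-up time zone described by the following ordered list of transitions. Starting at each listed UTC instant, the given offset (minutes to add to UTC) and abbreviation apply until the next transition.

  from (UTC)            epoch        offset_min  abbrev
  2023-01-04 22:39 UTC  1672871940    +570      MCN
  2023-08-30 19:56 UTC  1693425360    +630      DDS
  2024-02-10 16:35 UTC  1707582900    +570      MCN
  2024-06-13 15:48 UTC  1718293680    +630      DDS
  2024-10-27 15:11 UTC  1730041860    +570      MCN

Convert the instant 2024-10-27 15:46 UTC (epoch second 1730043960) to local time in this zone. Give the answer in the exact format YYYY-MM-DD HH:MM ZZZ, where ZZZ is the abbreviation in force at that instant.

Query: 2024-10-27 15:46 UTC
Rule 5/5 (MCN, +09:30): 2024-10-27 15:11 UTC ≤ query < +∞
15·60 + 46 + 570 = 1516 min
1516 = 1·1440 + 76; 76 = 1·60 + 16 → 01:16, 2024-10-27 + 1 day = 2024-10-28
→ 2024-10-28 01:16 MCN

2024-10-28 01:16 MCN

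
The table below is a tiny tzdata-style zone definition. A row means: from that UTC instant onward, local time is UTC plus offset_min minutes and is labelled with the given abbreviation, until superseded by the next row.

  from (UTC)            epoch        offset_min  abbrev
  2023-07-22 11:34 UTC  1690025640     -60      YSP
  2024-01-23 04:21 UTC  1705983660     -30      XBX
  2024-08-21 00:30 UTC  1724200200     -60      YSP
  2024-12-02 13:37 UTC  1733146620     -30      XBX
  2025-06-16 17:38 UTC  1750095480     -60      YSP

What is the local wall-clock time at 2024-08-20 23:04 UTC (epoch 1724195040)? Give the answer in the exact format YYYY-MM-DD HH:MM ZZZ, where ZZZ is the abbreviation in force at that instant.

2024-08-20 22:34 XBX

Query: 2024-08-20 23:04 UTC
Rule 2/5 (XBX, -00:30): 2024-01-23 04:21 UTC ≤ query < 2024-08-21 00:30 UTC
23·60 + 4 - 30 = 1354 min
1354 = 0·1440 + 1354; 1354 = 22·60 + 34 → 22:34, same day
→ 2024-08-20 22:34 XBX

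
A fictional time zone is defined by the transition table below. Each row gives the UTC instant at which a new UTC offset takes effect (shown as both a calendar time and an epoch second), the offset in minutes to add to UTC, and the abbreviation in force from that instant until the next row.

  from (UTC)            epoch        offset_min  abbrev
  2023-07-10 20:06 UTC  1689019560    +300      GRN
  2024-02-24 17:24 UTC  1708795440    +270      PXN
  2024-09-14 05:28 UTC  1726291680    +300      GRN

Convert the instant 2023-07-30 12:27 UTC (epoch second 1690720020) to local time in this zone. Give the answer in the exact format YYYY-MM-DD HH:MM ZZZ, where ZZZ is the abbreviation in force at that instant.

Query: 2023-07-30 12:27 UTC
Rule 1/3 (GRN, +05:00): 2023-07-10 20:06 UTC ≤ query < 2024-02-24 17:24 UTC
12·60 + 27 + 300 = 1047 min
1047 = 0·1440 + 1047; 1047 = 17·60 + 27 → 17:27, same day
→ 2023-07-30 17:27 GRN

2023-07-30 17:27 GRN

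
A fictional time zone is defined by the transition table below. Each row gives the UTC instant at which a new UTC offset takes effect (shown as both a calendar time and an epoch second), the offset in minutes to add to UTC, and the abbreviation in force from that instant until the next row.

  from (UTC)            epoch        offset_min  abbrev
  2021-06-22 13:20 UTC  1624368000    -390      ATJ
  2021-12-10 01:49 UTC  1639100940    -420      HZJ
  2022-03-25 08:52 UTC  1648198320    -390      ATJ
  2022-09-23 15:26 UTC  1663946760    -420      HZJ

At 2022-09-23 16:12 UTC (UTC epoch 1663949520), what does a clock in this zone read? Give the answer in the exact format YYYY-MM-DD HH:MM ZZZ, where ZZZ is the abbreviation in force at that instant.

2022-09-23 09:12 HZJ

Query: 2022-09-23 16:12 UTC
Rule 4/4 (HZJ, -07:00): 2022-09-23 15:26 UTC ≤ query < +∞
16·60 + 12 - 420 = 552 min
552 = 0·1440 + 552; 552 = 9·60 + 12 → 09:12, same day
→ 2022-09-23 09:12 HZJ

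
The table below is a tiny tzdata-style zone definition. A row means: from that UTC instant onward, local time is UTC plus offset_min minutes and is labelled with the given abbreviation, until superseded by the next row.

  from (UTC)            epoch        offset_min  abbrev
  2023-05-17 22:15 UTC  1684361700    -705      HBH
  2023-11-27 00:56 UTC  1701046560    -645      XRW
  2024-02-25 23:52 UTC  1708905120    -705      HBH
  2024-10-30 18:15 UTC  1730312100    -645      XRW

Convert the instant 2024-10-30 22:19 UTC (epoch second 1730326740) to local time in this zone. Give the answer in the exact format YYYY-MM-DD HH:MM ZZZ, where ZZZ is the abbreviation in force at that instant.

2024-10-30 11:34 XRW

Query: 2024-10-30 22:19 UTC
Rule 4/4 (XRW, -10:45): 2024-10-30 18:15 UTC ≤ query < +∞
22·60 + 19 - 645 = 694 min
694 = 0·1440 + 694; 694 = 11·60 + 34 → 11:34, same day
→ 2024-10-30 11:34 XRW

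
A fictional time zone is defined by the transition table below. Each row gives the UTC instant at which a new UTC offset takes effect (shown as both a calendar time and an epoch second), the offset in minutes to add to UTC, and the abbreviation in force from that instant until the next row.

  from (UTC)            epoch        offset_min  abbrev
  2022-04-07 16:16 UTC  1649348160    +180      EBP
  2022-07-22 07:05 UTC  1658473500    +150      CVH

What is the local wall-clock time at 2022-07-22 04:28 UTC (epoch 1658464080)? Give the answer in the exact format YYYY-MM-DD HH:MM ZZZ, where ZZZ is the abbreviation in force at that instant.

Query: 2022-07-22 04:28 UTC
Rule 1/2 (EBP, +03:00): 2022-04-07 16:16 UTC ≤ query < 2022-07-22 07:05 UTC
4·60 + 28 + 180 = 448 min
448 = 0·1440 + 448; 448 = 7·60 + 28 → 07:28, same day
→ 2022-07-22 07:28 EBP

2022-07-22 07:28 EBP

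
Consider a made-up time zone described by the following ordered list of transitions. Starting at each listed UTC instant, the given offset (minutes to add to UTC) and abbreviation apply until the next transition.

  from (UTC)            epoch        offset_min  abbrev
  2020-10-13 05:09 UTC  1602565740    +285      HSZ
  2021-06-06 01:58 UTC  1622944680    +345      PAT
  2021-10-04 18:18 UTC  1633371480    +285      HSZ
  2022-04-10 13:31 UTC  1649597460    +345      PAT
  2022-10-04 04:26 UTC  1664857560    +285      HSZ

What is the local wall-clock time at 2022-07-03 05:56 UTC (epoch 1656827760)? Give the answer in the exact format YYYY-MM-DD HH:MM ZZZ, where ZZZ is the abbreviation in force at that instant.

2022-07-03 11:41 PAT

Query: 2022-07-03 05:56 UTC
Rule 4/5 (PAT, +05:45): 2022-04-10 13:31 UTC ≤ query < 2022-10-04 04:26 UTC
5·60 + 56 + 345 = 701 min
701 = 0·1440 + 701; 701 = 11·60 + 41 → 11:41, same day
→ 2022-07-03 11:41 PAT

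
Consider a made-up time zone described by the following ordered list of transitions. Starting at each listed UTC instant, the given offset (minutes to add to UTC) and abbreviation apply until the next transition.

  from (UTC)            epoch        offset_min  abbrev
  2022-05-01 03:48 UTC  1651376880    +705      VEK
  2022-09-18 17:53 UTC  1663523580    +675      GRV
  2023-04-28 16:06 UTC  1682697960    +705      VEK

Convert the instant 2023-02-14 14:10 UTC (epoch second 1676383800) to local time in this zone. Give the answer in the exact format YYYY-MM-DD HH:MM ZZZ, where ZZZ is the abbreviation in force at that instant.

Query: 2023-02-14 14:10 UTC
Rule 2/3 (GRV, +11:15): 2022-09-18 17:53 UTC ≤ query < 2023-04-28 16:06 UTC
14·60 + 10 + 675 = 1525 min
1525 = 1·1440 + 85; 85 = 1·60 + 25 → 01:25, 2023-02-14 + 1 day = 2023-02-15
→ 2023-02-15 01:25 GRV

2023-02-15 01:25 GRV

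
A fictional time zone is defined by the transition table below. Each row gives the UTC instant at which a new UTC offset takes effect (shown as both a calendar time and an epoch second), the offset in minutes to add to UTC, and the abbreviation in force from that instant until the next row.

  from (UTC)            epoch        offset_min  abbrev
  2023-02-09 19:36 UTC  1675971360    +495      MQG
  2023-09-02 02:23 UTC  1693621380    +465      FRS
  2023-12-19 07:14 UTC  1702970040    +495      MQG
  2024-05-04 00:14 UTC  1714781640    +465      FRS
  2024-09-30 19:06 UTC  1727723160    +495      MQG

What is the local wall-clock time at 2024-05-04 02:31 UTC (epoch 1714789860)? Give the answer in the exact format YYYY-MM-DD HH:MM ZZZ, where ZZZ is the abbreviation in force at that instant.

Query: 2024-05-04 02:31 UTC
Rule 4/5 (FRS, +07:45): 2024-05-04 00:14 UTC ≤ query < 2024-09-30 19:06 UTC
2·60 + 31 + 465 = 616 min
616 = 0·1440 + 616; 616 = 10·60 + 16 → 10:16, same day
→ 2024-05-04 10:16 FRS

2024-05-04 10:16 FRS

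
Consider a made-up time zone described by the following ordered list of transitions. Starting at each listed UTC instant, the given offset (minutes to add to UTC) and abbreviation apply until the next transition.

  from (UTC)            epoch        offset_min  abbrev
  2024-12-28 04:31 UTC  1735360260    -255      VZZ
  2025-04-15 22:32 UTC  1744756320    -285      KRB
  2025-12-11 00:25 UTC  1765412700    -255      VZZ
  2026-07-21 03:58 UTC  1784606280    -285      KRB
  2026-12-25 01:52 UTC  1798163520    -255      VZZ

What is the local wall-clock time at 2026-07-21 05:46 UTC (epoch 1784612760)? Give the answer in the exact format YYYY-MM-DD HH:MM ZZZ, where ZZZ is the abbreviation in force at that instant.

2026-07-21 01:01 KRB

Query: 2026-07-21 05:46 UTC
Rule 4/5 (KRB, -04:45): 2026-07-21 03:58 UTC ≤ query < 2026-12-25 01:52 UTC
5·60 + 46 - 285 = 61 min
61 = 0·1440 + 61; 61 = 1·60 + 1 → 01:01, same day
→ 2026-07-21 01:01 KRB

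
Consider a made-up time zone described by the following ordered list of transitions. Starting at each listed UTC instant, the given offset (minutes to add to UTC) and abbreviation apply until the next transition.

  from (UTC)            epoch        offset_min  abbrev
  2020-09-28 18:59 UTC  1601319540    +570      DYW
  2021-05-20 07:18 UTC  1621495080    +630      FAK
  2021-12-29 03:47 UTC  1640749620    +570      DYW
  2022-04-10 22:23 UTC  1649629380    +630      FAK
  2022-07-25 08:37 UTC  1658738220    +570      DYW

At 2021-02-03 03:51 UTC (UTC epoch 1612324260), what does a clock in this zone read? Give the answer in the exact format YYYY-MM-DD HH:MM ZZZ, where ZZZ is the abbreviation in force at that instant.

Query: 2021-02-03 03:51 UTC
Rule 1/5 (DYW, +09:30): 2020-09-28 18:59 UTC ≤ query < 2021-05-20 07:18 UTC
3·60 + 51 + 570 = 801 min
801 = 0·1440 + 801; 801 = 13·60 + 21 → 13:21, same day
→ 2021-02-03 13:21 DYW

2021-02-03 13:21 DYW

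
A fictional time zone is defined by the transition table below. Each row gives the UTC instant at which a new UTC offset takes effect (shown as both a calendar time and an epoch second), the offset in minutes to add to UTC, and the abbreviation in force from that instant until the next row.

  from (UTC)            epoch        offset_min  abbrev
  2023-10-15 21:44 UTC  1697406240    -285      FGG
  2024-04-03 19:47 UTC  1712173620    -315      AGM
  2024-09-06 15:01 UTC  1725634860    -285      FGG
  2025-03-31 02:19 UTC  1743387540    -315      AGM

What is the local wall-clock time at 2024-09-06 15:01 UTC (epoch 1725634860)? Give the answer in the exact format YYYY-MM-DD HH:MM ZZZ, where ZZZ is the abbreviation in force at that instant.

2024-09-06 10:16 FGG

Query: 2024-09-06 15:01 UTC
Rule 3/4 (FGG, -04:45): 2024-09-06 15:01 UTC ≤ query < 2025-03-31 02:19 UTC
15·60 + 1 - 285 = 616 min
616 = 0·1440 + 616; 616 = 10·60 + 16 → 10:16, same day
→ 2024-09-06 10:16 FGG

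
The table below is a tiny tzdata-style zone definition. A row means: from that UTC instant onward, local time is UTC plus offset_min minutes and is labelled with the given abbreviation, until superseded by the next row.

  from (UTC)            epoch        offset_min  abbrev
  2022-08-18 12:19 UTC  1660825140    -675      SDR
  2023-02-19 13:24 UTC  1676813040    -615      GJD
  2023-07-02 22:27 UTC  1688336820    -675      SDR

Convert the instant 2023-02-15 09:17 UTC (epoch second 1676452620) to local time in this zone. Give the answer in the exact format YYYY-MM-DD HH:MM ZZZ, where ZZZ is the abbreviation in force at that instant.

2023-02-14 22:02 SDR

Query: 2023-02-15 09:17 UTC
Rule 1/3 (SDR, -11:15): 2022-08-18 12:19 UTC ≤ query < 2023-02-19 13:24 UTC
9·60 + 17 - 675 = -118 min
-118 = -1·1440 + 1322; 1322 = 22·60 + 2 → 22:02, 2023-02-15 - 1 day = 2023-02-14
→ 2023-02-14 22:02 SDR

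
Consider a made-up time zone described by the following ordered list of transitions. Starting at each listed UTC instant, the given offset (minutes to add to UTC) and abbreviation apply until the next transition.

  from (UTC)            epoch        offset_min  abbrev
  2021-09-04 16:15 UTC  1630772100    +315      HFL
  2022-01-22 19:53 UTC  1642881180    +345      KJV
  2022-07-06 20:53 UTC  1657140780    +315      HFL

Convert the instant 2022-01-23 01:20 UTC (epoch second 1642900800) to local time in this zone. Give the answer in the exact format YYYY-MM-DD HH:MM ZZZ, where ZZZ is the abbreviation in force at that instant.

Query: 2022-01-23 01:20 UTC
Rule 2/3 (KJV, +05:45): 2022-01-22 19:53 UTC ≤ query < 2022-07-06 20:53 UTC
1·60 + 20 + 345 = 425 min
425 = 0·1440 + 425; 425 = 7·60 + 5 → 07:05, same day
→ 2022-01-23 07:05 KJV

2022-01-23 07:05 KJV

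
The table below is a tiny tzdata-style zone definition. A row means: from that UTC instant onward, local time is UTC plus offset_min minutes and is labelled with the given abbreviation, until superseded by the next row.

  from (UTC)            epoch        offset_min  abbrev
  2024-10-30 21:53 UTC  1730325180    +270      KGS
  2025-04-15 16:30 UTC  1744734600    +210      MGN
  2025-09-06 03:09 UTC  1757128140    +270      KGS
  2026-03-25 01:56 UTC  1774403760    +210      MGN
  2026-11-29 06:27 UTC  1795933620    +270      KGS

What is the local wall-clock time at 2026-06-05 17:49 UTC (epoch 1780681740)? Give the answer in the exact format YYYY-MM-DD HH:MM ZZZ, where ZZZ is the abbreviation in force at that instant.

2026-06-05 21:19 MGN

Query: 2026-06-05 17:49 UTC
Rule 4/5 (MGN, +03:30): 2026-03-25 01:56 UTC ≤ query < 2026-11-29 06:27 UTC
17·60 + 49 + 210 = 1279 min
1279 = 0·1440 + 1279; 1279 = 21·60 + 19 → 21:19, same day
→ 2026-06-05 21:19 MGN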